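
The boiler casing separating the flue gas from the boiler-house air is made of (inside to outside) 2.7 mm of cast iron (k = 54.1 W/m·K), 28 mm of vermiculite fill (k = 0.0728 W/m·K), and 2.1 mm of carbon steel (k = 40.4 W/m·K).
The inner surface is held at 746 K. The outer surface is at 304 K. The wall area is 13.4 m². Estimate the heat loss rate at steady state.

Q ≈ 15400 W

Model the wall as resistances in series:
R_cast iron = L/(kA) = 0.0027/(54.1×13.4) = 3.724×10^-6 K/W
R_vermiculite fill = L/(kA) = 0.028/(0.0728×13.4) = 0.0287 K/W
R_carbon steel = L/(kA) = 0.0021/(40.4×13.4) = 3.879×10^-6 K/W
R_total = 0.02871 K/W
Q = ΔT / R_total = 442 / 0.02871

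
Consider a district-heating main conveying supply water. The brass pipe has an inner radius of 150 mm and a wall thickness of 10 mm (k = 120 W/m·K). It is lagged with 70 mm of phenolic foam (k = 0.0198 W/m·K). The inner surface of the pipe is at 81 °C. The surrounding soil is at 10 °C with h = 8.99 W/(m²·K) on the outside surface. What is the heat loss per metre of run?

Per-layer cylindrical resistances, series-summed:
R_brass pipe wall = ln(160/150)/(2π×120×1) = 8.56×10^-5 K/W
R_phenolic foam = ln(230/160)/(2π×0.0198×1) = 2.917 K/W
R_outer film = 1/(h_o·2πr_oL) = 1/(8.99×2π×0.23×1) = 0.07697 K/W
R_total = 2.994 K/W
Q = ΔT/R_total = 71/2.994

q′ ≈ 23.7 W/m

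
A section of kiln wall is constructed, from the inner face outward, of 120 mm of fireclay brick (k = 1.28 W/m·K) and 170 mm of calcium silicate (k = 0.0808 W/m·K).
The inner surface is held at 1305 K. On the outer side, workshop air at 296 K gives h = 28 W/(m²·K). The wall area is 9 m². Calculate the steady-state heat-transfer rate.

Series thermal resistances:
R_fireclay brick = L/(kA) = 0.12/(1.28×9) = 0.01042 K/W
R_calcium silicate = L/(kA) = 0.17/(0.0808×9) = 0.2338 K/W
R_outer film = 1/(h_o·A) = 1/(28×9) = 0.003968 K/W
R_total = 0.2482 K/W
Q = ΔT / R_total = 1009 / 0.2482

Q ≈ 4070 W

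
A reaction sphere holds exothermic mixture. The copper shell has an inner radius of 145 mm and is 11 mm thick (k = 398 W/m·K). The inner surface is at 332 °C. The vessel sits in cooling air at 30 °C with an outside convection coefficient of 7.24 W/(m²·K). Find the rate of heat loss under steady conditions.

Spherical conduction: R = (1/r_in − 1/r_out)/(4πk) per layer; series-sum.
R_copper shell = (1/0.145 − 1/0.156)/(4π×398) = 9.723×10^-5 K/W
R_outer film = 1/(h·4πr_o²) = 1/(7.24×4π×0.156²) = 0.4517 K/W
R_total = 0.4517 K/W
Q = ΔT/R_total = 302/0.4517

Q ≈ 669 W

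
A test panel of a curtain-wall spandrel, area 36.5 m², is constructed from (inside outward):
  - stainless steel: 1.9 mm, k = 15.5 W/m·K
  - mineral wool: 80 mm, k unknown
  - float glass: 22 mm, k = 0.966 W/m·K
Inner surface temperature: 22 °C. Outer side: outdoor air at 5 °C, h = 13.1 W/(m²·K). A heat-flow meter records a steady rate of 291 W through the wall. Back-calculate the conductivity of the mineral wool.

k ≈ 0.0393 W/(m·K)

Series thermal resistances:
R_stainless steel = L/(kA) = 0.0019/(15.5×36.5) = 3.358×10^-6 K/W
R_float glass = L/(kA) = 0.022/(0.966×36.5) = 6.24×10^-4 K/W
R_outer film = 1/(h_o·A) = 1/(13.1×36.5) = 0.002091 K/W
Sum of known resistances R_other = 0.002719 K/W
Total R = ΔT/Q = 17/291 = 0.05842 K/W
R_mineral wool = R_total − R_other = 0.0557 K/W
k = L/(R·A) = 0.08/(0.0557×36.5)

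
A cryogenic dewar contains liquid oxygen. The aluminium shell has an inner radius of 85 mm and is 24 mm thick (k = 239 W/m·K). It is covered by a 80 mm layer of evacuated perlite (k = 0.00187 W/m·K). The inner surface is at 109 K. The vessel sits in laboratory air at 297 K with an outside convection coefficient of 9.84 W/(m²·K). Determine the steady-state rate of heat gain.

Each spherical layer contributes R = (1/r_i − 1/r_o)/(4πk):
R_aluminium shell = (1/0.085 − 1/0.109)/(4π×239) = 8.625×10^-4 K/W
R_evacuated perlite = (1/0.109 − 1/0.189)/(4π×0.00187) = 165.3 K/W
R_outer film = 1/(h·4πr_o²) = 1/(9.84×4π×0.189²) = 0.2264 K/W
R_total = 165.5 K/W
Q = ΔT/R_total = 188/165.5

Q ≈ 1.14 W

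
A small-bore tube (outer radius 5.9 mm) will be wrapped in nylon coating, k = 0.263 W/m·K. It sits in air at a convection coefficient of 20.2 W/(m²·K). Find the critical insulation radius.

r_cr ≈ 13 mm

For a cylinder r_cr = k/h = 0.263/20.2
r_cr = 13 mm; since the bare radius (5.9 mm) is below r_cr, adding a thin layer of insulation will *increase* heat loss.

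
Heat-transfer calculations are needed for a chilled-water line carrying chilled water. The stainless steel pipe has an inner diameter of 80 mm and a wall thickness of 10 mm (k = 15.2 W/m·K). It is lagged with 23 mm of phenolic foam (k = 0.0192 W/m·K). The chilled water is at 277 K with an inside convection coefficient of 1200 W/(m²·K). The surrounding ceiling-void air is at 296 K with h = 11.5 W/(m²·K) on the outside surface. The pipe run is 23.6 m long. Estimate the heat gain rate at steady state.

For a radial system each layer contributes R = ln(r_out/r_in)/(2πkL); films add R = 1/(hA).
R_inner film = 1/(h_i·2πr₁L) = 1/(1200×2π×0.04×23.6) = 1.405×10^-4 K/W
R_stainless steel pipe wall = ln(50/40)/(2π×15.2×23.6) = 9.9×10^-5 K/W
R_phenolic foam = ln(73/50)/(2π×0.0192×23.6) = 0.1329 K/W
R_outer film = 1/(h_o·2πr_oL) = 1/(11.5×2π×0.073×23.6) = 0.008033 K/W
R_total = 0.1412 K/W
Q = ΔT/R_total = 19/0.1412

Q ≈ 135 W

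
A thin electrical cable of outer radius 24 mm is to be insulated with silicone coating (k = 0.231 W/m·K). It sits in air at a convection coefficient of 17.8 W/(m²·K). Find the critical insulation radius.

r_cr ≈ 13 mm

For a cylinder r_cr = k/h = 0.231/17.8
r_cr = 13 mm; since the bare radius (24 mm) is above r_cr, any added insulation will reduce heat loss.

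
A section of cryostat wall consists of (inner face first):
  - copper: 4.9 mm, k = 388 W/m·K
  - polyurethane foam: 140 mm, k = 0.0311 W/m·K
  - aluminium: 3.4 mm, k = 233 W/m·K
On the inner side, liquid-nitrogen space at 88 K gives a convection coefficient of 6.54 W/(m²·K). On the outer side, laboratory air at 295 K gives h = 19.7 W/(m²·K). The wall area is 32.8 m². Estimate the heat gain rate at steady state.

Q ≈ 1440 W

Thermal resistances in series:
R_inner film = 1/(h_i·A) = 1/(6.54×32.8) = 0.004662 K/W
R_copper = L/(kA) = 0.0049/(388×32.8) = 3.85×10^-7 K/W
R_polyurethane foam = L/(kA) = 0.14/(0.0311×32.8) = 0.1372 K/W
R_aluminium = L/(kA) = 0.0034/(233×32.8) = 4.449×10^-7 K/W
R_outer film = 1/(h_o·A) = 1/(19.7×32.8) = 0.001548 K/W
R_total = 0.1435 K/W
Q = ΔT / R_total = 207 / 0.1435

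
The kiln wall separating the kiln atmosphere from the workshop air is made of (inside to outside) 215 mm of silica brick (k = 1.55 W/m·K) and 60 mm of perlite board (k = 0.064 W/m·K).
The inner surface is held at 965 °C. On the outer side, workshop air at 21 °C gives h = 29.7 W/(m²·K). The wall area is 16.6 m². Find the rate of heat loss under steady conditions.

Model the wall as resistances in series:
R_silica brick = L/(kA) = 0.215/(1.55×16.6) = 0.008356 K/W
R_perlite board = L/(kA) = 0.06/(0.064×16.6) = 0.05648 K/W
R_outer film = 1/(h_o·A) = 1/(29.7×16.6) = 0.002028 K/W
R_total = 0.06686 K/W
Q = ΔT / R_total = 944 / 0.06686

Q ≈ 14100 W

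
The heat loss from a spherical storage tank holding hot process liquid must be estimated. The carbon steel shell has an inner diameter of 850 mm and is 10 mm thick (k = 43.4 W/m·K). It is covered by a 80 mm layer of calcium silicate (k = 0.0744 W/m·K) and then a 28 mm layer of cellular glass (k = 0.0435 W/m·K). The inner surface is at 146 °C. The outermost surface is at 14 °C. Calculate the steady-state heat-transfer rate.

Spherical conduction: R = (1/r_in − 1/r_out)/(4πk) per layer; series-sum.
R_carbon steel shell = (1/0.425 − 1/0.435)/(4π×43.4) = 9.918×10^-5 K/W
R_calcium silicate = (1/0.435 − 1/0.515)/(4π×0.0744) = 0.382 K/W
R_cellular glass = (1/0.515 − 1/0.543)/(4π×0.0435) = 0.1832 K/W
R_total = 0.5652 K/W
Q = ΔT/R_total = 132/0.5652

Q ≈ 234 W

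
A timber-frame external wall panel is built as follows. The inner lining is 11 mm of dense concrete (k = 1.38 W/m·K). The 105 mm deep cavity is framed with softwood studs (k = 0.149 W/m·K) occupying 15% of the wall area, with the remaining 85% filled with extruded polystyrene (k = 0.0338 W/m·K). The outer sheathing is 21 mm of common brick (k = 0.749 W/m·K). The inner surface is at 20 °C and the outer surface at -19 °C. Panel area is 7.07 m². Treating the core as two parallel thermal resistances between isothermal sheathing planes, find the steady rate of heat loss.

Q ≈ 132 W

Sheathing layers in series; stud and cavity paths in parallel between them.
R_inner = 0.011/(1.38×7.07) = 0.001127 K/W
R_stud  = 0.105/(0.149×0.15×7.07) = 0.6645 K/W
R_cav   = 0.105/(0.0338×0.85×7.07) = 0.5169 K/W
1/R_core = 1/R_stud + 1/R_cav → R_core = 0.2907 K/W
R_outer = 0.021/(0.749×7.07) = 0.003966 K/W
R_total = 0.2958 K/W
Q = ΔT/R_total = 39/0.2958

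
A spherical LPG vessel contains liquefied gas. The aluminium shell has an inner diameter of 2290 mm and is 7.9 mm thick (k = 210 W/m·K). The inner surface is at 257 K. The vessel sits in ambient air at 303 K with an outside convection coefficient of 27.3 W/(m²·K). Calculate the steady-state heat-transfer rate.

Q ≈ 21000 W

Each spherical layer contributes R = (1/r_i − 1/r_o)/(4πk):
R_aluminium shell = (1/1.145 − 1/1.1529)/(4π×210) = 2.268×10^-6 K/W
R_outer film = 1/(h·4πr_o²) = 1/(27.3×4π×1.1529²) = 0.002193 K/W
R_total = 0.002195 K/W
Q = ΔT/R_total = 46/0.002195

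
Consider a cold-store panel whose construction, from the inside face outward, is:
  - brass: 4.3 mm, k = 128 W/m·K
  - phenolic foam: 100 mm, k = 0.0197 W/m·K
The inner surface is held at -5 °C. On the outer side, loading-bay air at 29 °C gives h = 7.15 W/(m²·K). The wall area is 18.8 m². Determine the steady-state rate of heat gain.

Q ≈ 123 W

Model the wall as resistances in series:
R_brass = L/(kA) = 0.0043/(128×18.8) = 1.787×10^-6 K/W
R_phenolic foam = L/(kA) = 0.1/(0.0197×18.8) = 0.27 K/W
R_outer film = 1/(h_o·A) = 1/(7.15×18.8) = 0.007439 K/W
R_total = 0.2774 K/W
Q = ΔT / R_total = 34 / 0.2774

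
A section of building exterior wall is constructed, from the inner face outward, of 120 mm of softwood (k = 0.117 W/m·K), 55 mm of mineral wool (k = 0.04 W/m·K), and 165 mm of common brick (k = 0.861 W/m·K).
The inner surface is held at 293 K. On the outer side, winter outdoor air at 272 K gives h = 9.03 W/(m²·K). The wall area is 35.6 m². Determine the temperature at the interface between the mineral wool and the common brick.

T ≈ 274 K

Thermal resistances in series:
R_softwood = L/(kA) = 0.12/(0.117×35.6) = 0.02881 K/W
R_mineral wool = L/(kA) = 0.055/(0.04×35.6) = 0.03862 K/W
R_common brick = L/(kA) = 0.165/(0.861×35.6) = 0.005383 K/W
R_outer film = 1/(h_o·A) = 1/(9.03×35.6) = 0.003111 K/W
R_total = 0.07593 K/W;  Q = ΔT/R_total = 21/0.07593 = 276.6 W
T_interface = T_inner − Q·ΣR(inner→interface) = 293 − 277×0.06743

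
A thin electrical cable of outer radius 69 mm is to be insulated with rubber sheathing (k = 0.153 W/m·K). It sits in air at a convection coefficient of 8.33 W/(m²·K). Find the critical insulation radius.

For a cylinder r_cr = k/h = 0.153/8.33
r_cr = 18.4 mm; since the bare radius (69 mm) is above r_cr, any added insulation will reduce heat loss.

r_cr ≈ 18.4 mm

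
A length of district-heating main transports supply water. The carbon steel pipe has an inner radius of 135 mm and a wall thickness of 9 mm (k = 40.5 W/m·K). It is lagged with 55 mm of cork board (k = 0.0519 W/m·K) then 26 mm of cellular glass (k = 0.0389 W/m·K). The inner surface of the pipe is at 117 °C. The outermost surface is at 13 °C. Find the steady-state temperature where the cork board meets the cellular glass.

T ≈ 48 °C

Cylindrical conduction, so R = ln(r₂/r₁)/(2πkL) per layer, in series:
R_carbon steel pipe wall = ln(144/135)/(2π×40.5×1) = 2.536×10^-4 K/W
R_cork board = ln(199/144)/(2π×0.0519×1) = 0.992 K/W
R_cellular glass = ln(225/199)/(2π×0.0389×1) = 0.5024 K/W
R_total = 1.495 K/W
Q = ΔT/R_total = 104/1.495
Q = 69.6 W/m
T_interface = T_inner − Q·ΣR(inner→interface) = 117 − 69.6×0.9923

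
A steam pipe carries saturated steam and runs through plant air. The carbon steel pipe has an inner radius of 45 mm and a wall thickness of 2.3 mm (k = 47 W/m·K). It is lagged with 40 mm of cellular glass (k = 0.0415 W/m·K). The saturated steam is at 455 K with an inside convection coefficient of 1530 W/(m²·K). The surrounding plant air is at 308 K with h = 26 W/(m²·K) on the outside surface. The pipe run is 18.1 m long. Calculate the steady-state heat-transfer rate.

Q ≈ 1100 W

Radial resistances (cylindrical: R_cond = ln(r_o/r_i)/(2πkL), R_conv = 1/(h·2πrL)):
R_inner film = 1/(h_i·2πr₁L) = 1/(1530×2π×0.045×18.1) = 1.277×10^-4 K/W
R_carbon steel pipe wall = ln(47.3/45)/(2π×47×18.1) = 9.326×10^-6 K/W
R_cellular glass = ln(87.3/47.3)/(2π×0.0415×18.1) = 0.1298 K/W
R_outer film = 1/(h_o·2πr_oL) = 1/(26×2π×0.0873×18.1) = 0.003874 K/W
R_total = 0.1339 K/W
Q = ΔT/R_total = 147/0.1339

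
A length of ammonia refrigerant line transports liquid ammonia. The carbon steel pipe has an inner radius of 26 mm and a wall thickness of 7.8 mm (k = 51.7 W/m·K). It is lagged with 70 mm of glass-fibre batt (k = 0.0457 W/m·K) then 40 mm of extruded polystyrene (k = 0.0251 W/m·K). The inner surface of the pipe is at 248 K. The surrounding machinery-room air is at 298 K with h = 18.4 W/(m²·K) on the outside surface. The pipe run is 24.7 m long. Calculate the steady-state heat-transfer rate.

Cylindrical conduction, so R = ln(r₂/r₁)/(2πkL) per layer, in series:
R_carbon steel pipe wall = ln(33.8/26)/(2π×51.7×24.7) = 3.27×10^-5 K/W
R_glass-fibre batt = ln(103.8/33.8)/(2π×0.0457×24.7) = 0.1582 K/W
R_extruded polystyrene = ln(143.8/103.8)/(2π×0.0251×24.7) = 0.08368 K/W
R_outer film = 1/(h_o·2πr_oL) = 1/(18.4×2π×0.1438×24.7) = 0.002435 K/W
R_total = 0.2443 K/W
Q = ΔT/R_total = 50/0.2443

Q ≈ 205 W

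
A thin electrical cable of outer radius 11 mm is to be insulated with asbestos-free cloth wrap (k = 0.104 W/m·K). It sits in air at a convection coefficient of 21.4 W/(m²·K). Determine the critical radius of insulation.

For a cylinder r_cr = k/h = 0.104/21.4
r_cr = 4.86 mm; since the bare radius (11 mm) is above r_cr, any added insulation will reduce heat loss.

r_cr ≈ 4.86 mm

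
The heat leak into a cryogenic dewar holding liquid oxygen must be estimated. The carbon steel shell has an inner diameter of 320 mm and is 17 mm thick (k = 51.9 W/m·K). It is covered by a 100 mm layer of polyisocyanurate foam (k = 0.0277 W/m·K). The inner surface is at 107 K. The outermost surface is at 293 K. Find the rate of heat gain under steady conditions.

Radial (spherical) resistances in series:
R_carbon steel shell = (1/0.16 − 1/0.177)/(4π×51.9) = 9.204×10^-4 K/W
R_polyisocyanurate foam = (1/0.177 − 1/0.277)/(4π×0.0277) = 5.859 K/W
R_total = 5.86 K/W
Q = ΔT/R_total = 186/5.86

Q ≈ 31.7 W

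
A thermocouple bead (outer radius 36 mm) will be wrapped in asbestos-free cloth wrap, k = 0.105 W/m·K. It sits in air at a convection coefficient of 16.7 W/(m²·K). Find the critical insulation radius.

For a sphere r_cr = 2k/h = 2×0.105/16.7
r_cr = 12.6 mm; since the bare radius (36 mm) is above r_cr, any added insulation will reduce heat loss.

r_cr ≈ 12.6 mm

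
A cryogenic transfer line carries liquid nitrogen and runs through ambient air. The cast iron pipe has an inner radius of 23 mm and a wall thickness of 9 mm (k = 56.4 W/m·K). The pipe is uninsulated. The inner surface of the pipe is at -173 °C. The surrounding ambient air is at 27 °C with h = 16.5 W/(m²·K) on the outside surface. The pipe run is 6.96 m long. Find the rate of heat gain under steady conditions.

For a radial system each layer contributes R = ln(r_out/r_in)/(2πkL); films add R = 1/(hA).
R_cast iron pipe wall = ln(32/23)/(2π×56.4×6.96) = 1.339×10^-4 K/W
R_outer film = 1/(h_o·2πr_oL) = 1/(16.5×2π×0.032×6.96) = 0.04331 K/W
R_total = 0.04344 K/W
Q = ΔT/R_total = 200/0.04344

Q ≈ 4600 W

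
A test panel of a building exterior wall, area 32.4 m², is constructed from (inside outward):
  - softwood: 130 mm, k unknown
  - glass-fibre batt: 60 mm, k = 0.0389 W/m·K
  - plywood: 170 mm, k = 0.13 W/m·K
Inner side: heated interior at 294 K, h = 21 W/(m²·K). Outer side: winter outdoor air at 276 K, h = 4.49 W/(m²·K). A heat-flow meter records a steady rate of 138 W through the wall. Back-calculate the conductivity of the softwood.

k ≈ 0.118 W/(m·K)

Thermal resistances in series:
R_inner film = 1/(h_i·A) = 1/(21×32.4) = 0.00147 K/W
R_glass-fibre batt = L/(kA) = 0.06/(0.0389×32.4) = 0.04761 K/W
R_plywood = L/(kA) = 0.17/(0.13×32.4) = 0.04036 K/W
R_outer film = 1/(h_o·A) = 1/(4.49×32.4) = 0.006874 K/W
Sum of known resistances R_other = 0.09631 K/W
Total R = ΔT/Q = 18/138 = 0.1304 K/W
R_softwood = R_total − R_other = 0.03412 K/W
k = L/(R·A) = 0.13/(0.03412×32.4)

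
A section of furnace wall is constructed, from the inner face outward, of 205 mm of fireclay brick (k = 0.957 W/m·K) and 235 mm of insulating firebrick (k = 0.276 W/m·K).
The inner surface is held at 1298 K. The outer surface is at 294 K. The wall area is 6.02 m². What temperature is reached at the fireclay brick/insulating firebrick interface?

Series thermal resistances:
R_fireclay brick = L/(kA) = 0.205/(0.957×6.02) = 0.03558 K/W
R_insulating firebrick = L/(kA) = 0.235/(0.276×6.02) = 0.1414 K/W
R_total = 0.177 K/W;  Q = ΔT/R_total = 1004/0.177 = 5672 W
T_interface = T_inner − Q·ΣR(inner→interface) = 1298 − 5670×0.03558

T ≈ 1100 K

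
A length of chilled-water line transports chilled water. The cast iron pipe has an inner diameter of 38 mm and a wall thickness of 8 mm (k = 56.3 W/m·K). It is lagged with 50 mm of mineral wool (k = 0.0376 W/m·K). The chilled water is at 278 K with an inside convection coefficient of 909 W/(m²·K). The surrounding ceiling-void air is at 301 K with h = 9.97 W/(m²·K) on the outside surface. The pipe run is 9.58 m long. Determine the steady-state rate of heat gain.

Radial resistances (cylindrical: R_cond = ln(r_o/r_i)/(2πkL), R_conv = 1/(h·2πrL)):
R_inner film = 1/(h_i·2πr₁L) = 1/(909×2π×0.019×9.58) = 9.619×10^-4 K/W
R_cast iron pipe wall = ln(27/19)/(2π×56.3×9.58) = 1.037×10^-4 K/W
R_mineral wool = ln(77/27)/(2π×0.0376×9.58) = 0.463 K/W
R_outer film = 1/(h_o·2πr_oL) = 1/(9.97×2π×0.077×9.58) = 0.02164 K/W
R_total = 0.4857 K/W
Q = ΔT/R_total = 23/0.4857

Q ≈ 47.4 W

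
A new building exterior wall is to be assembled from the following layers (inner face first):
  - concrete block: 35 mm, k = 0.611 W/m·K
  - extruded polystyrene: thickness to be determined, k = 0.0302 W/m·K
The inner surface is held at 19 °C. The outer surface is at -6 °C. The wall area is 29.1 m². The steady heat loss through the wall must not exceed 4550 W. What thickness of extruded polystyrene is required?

L ≈ 3.1 mm

Treating each layer as a thermal resistance in series:
R_concrete block = L/(kA) = 0.035/(0.611×29.1) = 0.001968 K/W
Sum of the known resistances R_other = 0.001968 K/W
Required total resistance R_tot = ΔT/Q_allow = 25/4550 = 0.005495 K/W
R_extruded polystyrene = R_tot − R_other = 0.003526 K/W
L = R·k·A = 0.003526×0.0302×29.1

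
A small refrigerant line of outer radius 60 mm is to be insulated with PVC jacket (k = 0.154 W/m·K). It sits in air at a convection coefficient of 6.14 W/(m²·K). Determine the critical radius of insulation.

r_cr ≈ 25.1 mm

For a cylinder r_cr = k/h = 0.154/6.14
r_cr = 25.1 mm; since the bare radius (60 mm) is above r_cr, any added insulation will reduce heat loss.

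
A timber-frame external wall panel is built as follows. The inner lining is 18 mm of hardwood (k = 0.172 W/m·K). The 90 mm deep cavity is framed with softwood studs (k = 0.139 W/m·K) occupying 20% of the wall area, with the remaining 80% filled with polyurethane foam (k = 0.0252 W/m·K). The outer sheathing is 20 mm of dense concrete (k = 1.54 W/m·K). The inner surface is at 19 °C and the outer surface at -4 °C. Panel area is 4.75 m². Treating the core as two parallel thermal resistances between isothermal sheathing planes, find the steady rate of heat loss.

Sheathing layers in series; stud and cavity paths in parallel between them.
R_inner = 0.018/(0.172×4.75) = 0.02203 K/W
R_stud  = 0.09/(0.139×0.2×4.75) = 0.6816 K/W
R_cav   = 0.09/(0.0252×0.8×4.75) = 0.9398 K/W
1/R_core = 1/R_stud + 1/R_cav → R_core = 0.3951 K/W
R_outer = 0.02/(1.54×4.75) = 0.002734 K/W
R_total = 0.4198 K/W
Q = ΔT/R_total = 23/0.4198

Q ≈ 54.8 W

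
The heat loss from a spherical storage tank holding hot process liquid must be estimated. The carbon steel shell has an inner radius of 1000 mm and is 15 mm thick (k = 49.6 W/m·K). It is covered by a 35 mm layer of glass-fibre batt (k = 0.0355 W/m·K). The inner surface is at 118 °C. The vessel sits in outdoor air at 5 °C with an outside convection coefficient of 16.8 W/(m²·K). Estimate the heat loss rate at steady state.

Each spherical layer contributes R = (1/r_i − 1/r_o)/(4πk):
R_carbon steel shell = (1/1 − 1/1.015)/(4π×49.6) = 2.371×10^-5 K/W
R_glass-fibre batt = (1/1.015 − 1/1.05)/(4π×0.0355) = 0.07362 K/W
R_outer film = 1/(h·4πr_o²) = 1/(16.8×4π×1.05²) = 0.004296 K/W
R_total = 0.07794 K/W
Q = ΔT/R_total = 113/0.07794

Q ≈ 1450 W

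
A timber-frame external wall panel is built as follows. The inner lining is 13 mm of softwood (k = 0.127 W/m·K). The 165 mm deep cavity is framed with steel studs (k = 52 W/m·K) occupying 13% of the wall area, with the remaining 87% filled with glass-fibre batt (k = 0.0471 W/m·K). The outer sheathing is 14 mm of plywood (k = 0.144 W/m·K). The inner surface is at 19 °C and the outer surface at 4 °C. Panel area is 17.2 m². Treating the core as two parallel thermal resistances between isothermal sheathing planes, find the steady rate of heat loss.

Q ≈ 1150 W

Sheathing layers in series; stud and cavity paths in parallel between them.
R_inner = 0.013/(0.127×17.2) = 0.005951 K/W
R_stud  = 0.165/(52×0.13×17.2) = 0.001419 K/W
R_cav   = 0.165/(0.0471×0.87×17.2) = 0.2341 K/W
1/R_core = 1/R_stud + 1/R_cav → R_core = 0.001411 K/W
R_outer = 0.014/(0.144×17.2) = 0.005652 K/W
R_total = 0.01301 K/W
Q = ΔT/R_total = 15/0.01301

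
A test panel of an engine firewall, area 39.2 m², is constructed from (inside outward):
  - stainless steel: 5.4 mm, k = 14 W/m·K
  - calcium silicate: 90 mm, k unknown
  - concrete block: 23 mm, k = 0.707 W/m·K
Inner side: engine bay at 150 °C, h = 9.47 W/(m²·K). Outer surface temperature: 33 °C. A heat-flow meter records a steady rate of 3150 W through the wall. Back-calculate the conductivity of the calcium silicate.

Thermal resistances in series:
R_inner film = 1/(h_i·A) = 1/(9.47×39.2) = 0.002694 K/W
R_stainless steel = L/(kA) = 0.0054/(14×39.2) = 9.84×10^-6 K/W
R_concrete block = L/(kA) = 0.023/(0.707×39.2) = 8.299×10^-4 K/W
Sum of known resistances R_other = 0.003534 K/W
Total R = ΔT/Q = 117/3150 = 0.03714 K/W
R_calcium silicate = R_total − R_other = 0.03361 K/W
k = L/(R·A) = 0.09/(0.03361×39.2)

k ≈ 0.0683 W/(m·K)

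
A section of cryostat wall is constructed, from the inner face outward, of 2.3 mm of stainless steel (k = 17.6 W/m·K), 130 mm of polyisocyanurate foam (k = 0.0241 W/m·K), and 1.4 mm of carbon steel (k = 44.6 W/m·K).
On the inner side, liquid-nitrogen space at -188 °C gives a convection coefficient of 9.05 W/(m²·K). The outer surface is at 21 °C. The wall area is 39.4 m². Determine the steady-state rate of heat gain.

Q ≈ 1500 W

Series thermal resistances:
R_inner film = 1/(h_i·A) = 1/(9.05×39.4) = 0.002804 K/W
R_stainless steel = L/(kA) = 0.0023/(17.6×39.4) = 3.317×10^-6 K/W
R_polyisocyanurate foam = L/(kA) = 0.13/(0.0241×39.4) = 0.1369 K/W
R_carbon steel = L/(kA) = 0.0014/(44.6×39.4) = 7.967×10^-7 K/W
R_total = 0.1397 K/W
Q = ΔT / R_total = 209 / 0.1397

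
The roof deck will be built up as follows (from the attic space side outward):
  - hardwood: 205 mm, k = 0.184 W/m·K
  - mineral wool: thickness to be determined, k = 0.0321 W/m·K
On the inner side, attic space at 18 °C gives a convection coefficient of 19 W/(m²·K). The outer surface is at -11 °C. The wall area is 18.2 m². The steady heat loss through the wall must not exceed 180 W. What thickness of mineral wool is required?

L ≈ 56.7 mm

Treating each layer as a thermal resistance in series:
R_inner film = 1/(h_i·A) = 1/(19×18.2) = 0.002892 K/W
R_hardwood = L/(kA) = 0.205/(0.184×18.2) = 0.06122 K/W
Sum of the known resistances R_other = 0.06411 K/W
Required total resistance R_tot = ΔT/Q_allow = 29/180 = 0.1611 K/W
R_mineral wool = R_tot − R_other = 0.097 K/W
L = R·k·A = 0.097×0.0321×18.2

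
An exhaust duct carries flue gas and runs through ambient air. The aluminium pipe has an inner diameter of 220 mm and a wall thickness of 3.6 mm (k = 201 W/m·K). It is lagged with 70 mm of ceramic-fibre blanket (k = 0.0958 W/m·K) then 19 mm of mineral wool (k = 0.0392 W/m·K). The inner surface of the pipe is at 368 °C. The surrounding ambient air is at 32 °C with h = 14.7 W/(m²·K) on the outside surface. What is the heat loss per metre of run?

q′ ≈ 269 W/m

Cylindrical conduction, so R = ln(r₂/r₁)/(2πkL) per layer, in series:
R_aluminium pipe wall = ln(113.6/110)/(2π×201×1) = 2.55×10^-5 K/W
R_ceramic-fibre blanket = ln(183.6/113.6)/(2π×0.0958×1) = 0.7976 K/W
R_mineral wool = ln(202.6/183.6)/(2π×0.0392×1) = 0.3998 K/W
R_outer film = 1/(h_o·2πr_oL) = 1/(14.7×2π×0.2026×1) = 0.05344 K/W
R_total = 1.251 K/W
Q = ΔT/R_total = 336/1.251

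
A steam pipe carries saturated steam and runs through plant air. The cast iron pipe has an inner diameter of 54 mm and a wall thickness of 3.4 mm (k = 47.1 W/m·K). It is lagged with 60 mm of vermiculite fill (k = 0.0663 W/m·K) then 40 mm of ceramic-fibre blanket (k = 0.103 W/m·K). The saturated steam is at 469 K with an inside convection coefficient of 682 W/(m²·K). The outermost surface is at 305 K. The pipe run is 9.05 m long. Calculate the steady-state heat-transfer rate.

Q ≈ 465 W

Radial resistances (cylindrical: R_cond = ln(r_o/r_i)/(2πkL), R_conv = 1/(h·2πrL)):
R_inner film = 1/(h_i·2πr₁L) = 1/(682×2π×0.027×9.05) = 9.55×10^-4 K/W
R_cast iron pipe wall = ln(30.4/27)/(2π×47.1×9.05) = 4.428×10^-5 K/W
R_vermiculite fill = ln(90.4/30.4)/(2π×0.0663×9.05) = 0.2891 K/W
R_ceramic-fibre blanket = ln(130.4/90.4)/(2π×0.103×9.05) = 0.06255 K/W
R_total = 0.3526 K/W
Q = ΔT/R_total = 164/0.3526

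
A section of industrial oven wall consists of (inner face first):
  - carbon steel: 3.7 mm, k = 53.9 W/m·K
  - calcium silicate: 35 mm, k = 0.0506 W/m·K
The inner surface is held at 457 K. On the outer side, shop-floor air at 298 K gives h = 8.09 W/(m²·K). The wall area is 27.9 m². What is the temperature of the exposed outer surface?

T ≈ 322 K

Model the wall as resistances in series:
R_carbon steel = L/(kA) = 0.0037/(53.9×27.9) = 2.46×10^-6 K/W
R_calcium silicate = L/(kA) = 0.035/(0.0506×27.9) = 0.02479 K/W
R_outer film = 1/(h_o·A) = 1/(8.09×27.9) = 0.00443 K/W
R_total = 0.02923 K/W;  Q = ΔT/R_total = 159/0.02923 = 5441 W
T_interface = T_inner − Q·ΣR(inner→interface) = 457 − 5440×0.02479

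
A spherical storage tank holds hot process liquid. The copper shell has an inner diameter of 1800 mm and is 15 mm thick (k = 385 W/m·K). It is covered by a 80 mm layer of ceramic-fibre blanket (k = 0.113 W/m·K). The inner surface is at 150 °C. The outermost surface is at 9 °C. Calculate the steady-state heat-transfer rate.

Q ≈ 2280 W

Each spherical layer contributes R = (1/r_i − 1/r_o)/(4πk):
R_copper shell = (1/0.9 − 1/0.915)/(4π×385) = 3.765×10^-6 K/W
R_ceramic-fibre blanket = (1/0.915 − 1/0.995)/(4π×0.113) = 0.06188 K/W
R_total = 0.06188 K/W
Q = ΔT/R_total = 141/0.06188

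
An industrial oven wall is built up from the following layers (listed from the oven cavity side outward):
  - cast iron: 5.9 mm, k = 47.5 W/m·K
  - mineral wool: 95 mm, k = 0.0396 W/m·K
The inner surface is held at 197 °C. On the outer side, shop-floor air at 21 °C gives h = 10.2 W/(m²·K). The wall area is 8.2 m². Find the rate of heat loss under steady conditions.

Series thermal resistances:
R_cast iron = L/(kA) = 0.0059/(47.5×8.2) = 1.515×10^-5 K/W
R_mineral wool = L/(kA) = 0.095/(0.0396×8.2) = 0.2926 K/W
R_outer film = 1/(h_o·A) = 1/(10.2×8.2) = 0.01196 K/W
R_total = 0.3045 K/W
Q = ΔT / R_total = 176 / 0.3045

Q ≈ 578 W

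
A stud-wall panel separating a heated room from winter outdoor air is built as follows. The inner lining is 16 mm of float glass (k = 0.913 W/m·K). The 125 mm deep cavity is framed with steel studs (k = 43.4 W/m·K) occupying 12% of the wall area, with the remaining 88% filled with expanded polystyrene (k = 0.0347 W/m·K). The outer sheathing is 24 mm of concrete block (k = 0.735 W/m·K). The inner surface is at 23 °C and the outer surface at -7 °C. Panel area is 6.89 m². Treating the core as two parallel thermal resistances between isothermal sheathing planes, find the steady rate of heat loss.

Q ≈ 2790 W

Sheathing layers in series; stud and cavity paths in parallel between them.
R_inner = 0.016/(0.913×6.89) = 0.002543 K/W
R_stud  = 0.125/(43.4×0.12×6.89) = 0.003484 K/W
R_cav   = 0.125/(0.0347×0.88×6.89) = 0.5941 K/W
1/R_core = 1/R_stud + 1/R_cav → R_core = 0.003463 K/W
R_outer = 0.024/(0.735×6.89) = 0.004739 K/W
R_total = 0.01075 K/W
Q = ΔT/R_total = 30/0.01075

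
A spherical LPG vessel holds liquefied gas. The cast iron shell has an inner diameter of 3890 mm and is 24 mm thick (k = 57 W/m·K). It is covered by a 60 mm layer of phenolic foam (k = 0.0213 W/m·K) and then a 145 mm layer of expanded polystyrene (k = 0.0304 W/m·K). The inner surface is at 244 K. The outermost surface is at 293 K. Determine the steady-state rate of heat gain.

Spherical conduction: R = (1/r_in − 1/r_out)/(4πk) per layer; series-sum.
R_cast iron shell = (1/1.945 − 1/1.969)/(4π×57) = 8.749×10^-6 K/W
R_phenolic foam = (1/1.969 − 1/2.029)/(4π×0.0213) = 0.05611 K/W
R_expanded polystyrene = (1/2.029 − 1/2.174)/(4π×0.0304) = 0.08605 K/W
R_total = 0.1422 K/W
Q = ΔT/R_total = 49/0.1422

Q ≈ 345 W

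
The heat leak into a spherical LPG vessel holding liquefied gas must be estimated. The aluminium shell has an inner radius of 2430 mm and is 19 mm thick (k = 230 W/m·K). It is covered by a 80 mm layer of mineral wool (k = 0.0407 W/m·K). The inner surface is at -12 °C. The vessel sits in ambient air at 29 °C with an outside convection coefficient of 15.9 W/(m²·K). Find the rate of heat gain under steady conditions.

Q ≈ 1570 W

Each spherical layer contributes R = (1/r_i − 1/r_o)/(4πk):
R_aluminium shell = (1/2.43 − 1/2.449)/(4π×230) = 1.105×10^-6 K/W
R_mineral wool = (1/2.449 − 1/2.529)/(4π×0.0407) = 0.02526 K/W
R_outer film = 1/(h·4πr_o²) = 1/(15.9×4π×2.529²) = 7.825×10^-4 K/W
R_total = 0.02604 K/W
Q = ΔT/R_total = 41/0.02604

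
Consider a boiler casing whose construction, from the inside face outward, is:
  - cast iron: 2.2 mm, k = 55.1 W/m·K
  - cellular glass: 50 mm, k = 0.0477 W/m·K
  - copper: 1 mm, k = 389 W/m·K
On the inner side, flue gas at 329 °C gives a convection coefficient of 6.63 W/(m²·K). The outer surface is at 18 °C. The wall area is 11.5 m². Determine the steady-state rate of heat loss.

Q ≈ 2980 W

Thermal resistances in series:
R_inner film = 1/(h_i·A) = 1/(6.63×11.5) = 0.01312 K/W
R_cast iron = L/(kA) = 0.0022/(55.1×11.5) = 3.472×10^-6 K/W
R_cellular glass = L/(kA) = 0.05/(0.0477×11.5) = 0.09115 K/W
R_copper = L/(kA) = 0.001/(389×11.5) = 2.235×10^-7 K/W
R_total = 0.1043 K/W
Q = ΔT / R_total = 311 / 0.1043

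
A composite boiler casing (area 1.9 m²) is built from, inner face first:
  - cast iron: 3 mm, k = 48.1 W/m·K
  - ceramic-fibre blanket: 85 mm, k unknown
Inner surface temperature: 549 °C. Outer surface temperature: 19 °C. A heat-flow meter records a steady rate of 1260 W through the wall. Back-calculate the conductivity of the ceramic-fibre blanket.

Thermal resistances in series:
R_cast iron = L/(kA) = 0.003/(48.1×1.9) = 3.283×10^-5 K/W
Sum of known resistances R_other = 3.283×10^-5 K/W
Total R = ΔT/Q = 530/1260 = 0.4206 K/W
R_ceramic-fibre blanket = R_total − R_other = 0.4206 K/W
k = L/(R·A) = 0.085/(0.4206×1.9)

k ≈ 0.106 W/(m·K)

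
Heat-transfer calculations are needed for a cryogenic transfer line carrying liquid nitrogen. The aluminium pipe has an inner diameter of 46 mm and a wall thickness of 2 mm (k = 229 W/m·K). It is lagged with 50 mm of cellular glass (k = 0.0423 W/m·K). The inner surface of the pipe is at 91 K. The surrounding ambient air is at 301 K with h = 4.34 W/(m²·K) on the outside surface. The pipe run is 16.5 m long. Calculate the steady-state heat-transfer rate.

Cylindrical conduction, so R = ln(r₂/r₁)/(2πkL) per layer, in series:
R_aluminium pipe wall = ln(25/23)/(2π×229×16.5) = 3.512×10^-6 K/W
R_cellular glass = ln(75/25)/(2π×0.0423×16.5) = 0.2505 K/W
R_outer film = 1/(h_o·2πr_oL) = 1/(4.34×2π×0.075×16.5) = 0.02963 K/W
R_total = 0.2802 K/W
Q = ΔT/R_total = 210/0.2802

Q ≈ 750 W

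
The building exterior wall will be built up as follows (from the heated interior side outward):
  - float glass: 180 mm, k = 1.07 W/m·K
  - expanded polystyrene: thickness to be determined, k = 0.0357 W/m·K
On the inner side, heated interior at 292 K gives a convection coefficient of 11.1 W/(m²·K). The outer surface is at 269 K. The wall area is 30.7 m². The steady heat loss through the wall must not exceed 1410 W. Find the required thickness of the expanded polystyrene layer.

L ≈ 8.66 mm

Series thermal resistances:
R_inner film = 1/(h_i·A) = 1/(11.1×30.7) = 0.002935 K/W
R_float glass = L/(kA) = 0.18/(1.07×30.7) = 0.00548 K/W
Sum of the known resistances R_other = 0.008414 K/W
Required total resistance R_tot = ΔT/Q_allow = 23/1410 = 0.01631 K/W
R_expanded polystyrene = R_tot − R_other = 0.007898 K/W
L = R·k·A = 0.007898×0.0357×30.7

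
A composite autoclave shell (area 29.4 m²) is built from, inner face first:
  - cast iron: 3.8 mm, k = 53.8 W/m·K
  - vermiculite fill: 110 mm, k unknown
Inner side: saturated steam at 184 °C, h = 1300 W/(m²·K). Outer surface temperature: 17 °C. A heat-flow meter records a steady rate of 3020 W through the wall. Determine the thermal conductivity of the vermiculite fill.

Model the wall as resistances in series:
R_inner film = 1/(h_i·A) = 1/(1300×29.4) = 2.616×10^-5 K/W
R_cast iron = L/(kA) = 0.0038/(53.8×29.4) = 2.402×10^-6 K/W
Sum of known resistances R_other = 2.857×10^-5 K/W
Total R = ΔT/Q = 167/3020 = 0.0553 K/W
R_vermiculite fill = R_total − R_other = 0.05527 K/W
k = L/(R·A) = 0.11/(0.05527×29.4)

k ≈ 0.0677 W/(m·K)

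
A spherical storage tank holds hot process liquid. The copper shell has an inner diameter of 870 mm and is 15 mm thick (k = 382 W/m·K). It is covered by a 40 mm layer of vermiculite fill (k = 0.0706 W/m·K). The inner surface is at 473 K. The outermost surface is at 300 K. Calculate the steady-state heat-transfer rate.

Q ≈ 846 W

For a spherical shell R = (1/r₁ − 1/r₂)/(4πk); film R = 1/(h·4πr²). In series:
R_copper shell = (1/0.435 − 1/0.45)/(4π×382) = 1.596×10^-5 K/W
R_vermiculite fill = (1/0.45 − 1/0.49)/(4π×0.0706) = 0.2045 K/W
R_total = 0.2045 K/W
Q = ΔT/R_total = 173/0.2045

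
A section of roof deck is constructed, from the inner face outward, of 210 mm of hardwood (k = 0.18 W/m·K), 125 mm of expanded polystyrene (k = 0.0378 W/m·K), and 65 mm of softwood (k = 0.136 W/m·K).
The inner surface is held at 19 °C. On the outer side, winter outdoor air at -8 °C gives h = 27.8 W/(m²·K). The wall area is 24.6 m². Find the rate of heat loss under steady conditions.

Q ≈ 133 W

Treating each layer as a thermal resistance in series:
R_hardwood = L/(kA) = 0.21/(0.18×24.6) = 0.04743 K/W
R_expanded polystyrene = L/(kA) = 0.125/(0.0378×24.6) = 0.1344 K/W
R_softwood = L/(kA) = 0.065/(0.136×24.6) = 0.01943 K/W
R_outer film = 1/(h_o·A) = 1/(27.8×24.6) = 0.001462 K/W
R_total = 0.2027 K/W
Q = ΔT / R_total = 27 / 0.2027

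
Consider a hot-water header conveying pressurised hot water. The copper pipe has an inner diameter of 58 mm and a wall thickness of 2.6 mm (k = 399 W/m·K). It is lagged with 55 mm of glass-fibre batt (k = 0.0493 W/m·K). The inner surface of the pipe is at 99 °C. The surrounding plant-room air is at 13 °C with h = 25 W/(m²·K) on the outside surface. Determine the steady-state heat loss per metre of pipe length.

Radial resistances (cylindrical: R_cond = ln(r_o/r_i)/(2πkL), R_conv = 1/(h·2πrL)):
R_copper pipe wall = ln(31.6/29)/(2π×399×1) = 3.425×10^-5 K/W
R_glass-fibre batt = ln(86.6/31.6)/(2π×0.0493×1) = 3.255 K/W
R_outer film = 1/(h_o·2πr_oL) = 1/(25×2π×0.0866×1) = 0.07351 K/W
R_total = 3.328 K/W
Q = ΔT/R_total = 86/3.328

q′ ≈ 25.8 W/m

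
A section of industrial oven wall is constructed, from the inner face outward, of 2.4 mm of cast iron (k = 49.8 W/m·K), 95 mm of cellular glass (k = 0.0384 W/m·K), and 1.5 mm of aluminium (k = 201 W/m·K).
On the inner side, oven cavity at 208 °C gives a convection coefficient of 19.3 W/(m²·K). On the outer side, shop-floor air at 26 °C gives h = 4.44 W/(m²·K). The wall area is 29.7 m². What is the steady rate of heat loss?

Q ≈ 1960 W

Model the wall as resistances in series:
R_inner film = 1/(h_i·A) = 1/(19.3×29.7) = 0.001745 K/W
R_cast iron = L/(kA) = 0.0024/(49.8×29.7) = 1.623×10^-6 K/W
R_cellular glass = L/(kA) = 0.095/(0.0384×29.7) = 0.0833 K/W
R_aluminium = L/(kA) = 0.0015/(201×29.7) = 2.513×10^-7 K/W
R_outer film = 1/(h_o·A) = 1/(4.44×29.7) = 0.007583 K/W
R_total = 0.09263 K/W
Q = ΔT / R_total = 182 / 0.09263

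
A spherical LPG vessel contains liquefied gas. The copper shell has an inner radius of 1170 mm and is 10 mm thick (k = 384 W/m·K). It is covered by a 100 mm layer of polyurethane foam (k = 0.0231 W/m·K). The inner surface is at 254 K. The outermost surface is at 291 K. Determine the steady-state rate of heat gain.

Spherical conduction: R = (1/r_in − 1/r_out)/(4πk) per layer; series-sum.
R_copper shell = (1/1.17 − 1/1.18)/(4π×384) = 1.501×10^-6 K/W
R_polyurethane foam = (1/1.18 − 1/1.28)/(4π×0.0231) = 0.2281 K/W
R_total = 0.2281 K/W
Q = ΔT/R_total = 37/0.2281

Q ≈ 162 W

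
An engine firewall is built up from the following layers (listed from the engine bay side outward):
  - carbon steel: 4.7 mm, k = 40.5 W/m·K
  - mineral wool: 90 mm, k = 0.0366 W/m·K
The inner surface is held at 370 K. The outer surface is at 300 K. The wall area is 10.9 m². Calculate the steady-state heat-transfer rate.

Q ≈ 310 W

Treating each layer as a thermal resistance in series:
R_carbon steel = L/(kA) = 0.0047/(40.5×10.9) = 1.065×10^-5 K/W
R_mineral wool = L/(kA) = 0.09/(0.0366×10.9) = 0.2256 K/W
R_total = 0.2256 K/W
Q = ΔT / R_total = 70 / 0.2256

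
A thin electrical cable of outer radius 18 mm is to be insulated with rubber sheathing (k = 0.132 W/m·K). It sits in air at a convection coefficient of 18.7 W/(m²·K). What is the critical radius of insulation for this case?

For a cylinder r_cr = k/h = 0.132/18.7
r_cr = 7.06 mm; since the bare radius (18 mm) is above r_cr, any added insulation will reduce heat loss.

r_cr ≈ 7.06 mm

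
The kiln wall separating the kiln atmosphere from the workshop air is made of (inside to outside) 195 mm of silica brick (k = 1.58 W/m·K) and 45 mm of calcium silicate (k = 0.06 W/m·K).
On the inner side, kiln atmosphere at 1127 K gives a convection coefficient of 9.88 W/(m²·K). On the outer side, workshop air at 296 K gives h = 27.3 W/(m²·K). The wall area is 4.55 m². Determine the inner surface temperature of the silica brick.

T ≈ 1040 K

Series thermal resistances:
R_inner film = 1/(h_i·A) = 1/(9.88×4.55) = 0.02224 K/W
R_silica brick = L/(kA) = 0.195/(1.58×4.55) = 0.02712 K/W
R_calcium silicate = L/(kA) = 0.045/(0.06×4.55) = 0.1648 K/W
R_outer film = 1/(h_o·A) = 1/(27.3×4.55) = 0.008051 K/W
R_total = 0.2223 K/W;  Q = ΔT/R_total = 831/0.2223 = 3739 W
T_interface = T_inner − Q·ΣR(inner→interface) = 1127 − 3740×0.02224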